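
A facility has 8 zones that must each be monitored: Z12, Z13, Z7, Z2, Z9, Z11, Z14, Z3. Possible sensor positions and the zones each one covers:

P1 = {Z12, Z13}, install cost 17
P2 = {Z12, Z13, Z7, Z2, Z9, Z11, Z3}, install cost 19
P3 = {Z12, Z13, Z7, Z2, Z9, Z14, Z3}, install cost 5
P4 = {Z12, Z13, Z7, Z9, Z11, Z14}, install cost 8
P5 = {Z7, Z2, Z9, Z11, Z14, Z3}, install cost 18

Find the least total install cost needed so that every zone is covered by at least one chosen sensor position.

13

P3, P4 cover every zone at install cost 5 + 8 = 13.
Any cover uses at least 2 sensor positions; among all covering selections none totals below 13.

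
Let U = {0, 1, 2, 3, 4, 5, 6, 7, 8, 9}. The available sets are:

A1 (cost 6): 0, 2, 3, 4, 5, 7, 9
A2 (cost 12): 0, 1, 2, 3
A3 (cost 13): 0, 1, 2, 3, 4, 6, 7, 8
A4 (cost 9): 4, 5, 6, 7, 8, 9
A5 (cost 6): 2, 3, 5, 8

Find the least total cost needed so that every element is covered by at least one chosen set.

19

A1, A3 cover every element at cost 6 + 13 = 19.
Any cover uses at least 2 sets; among all covering selections none totals below 19.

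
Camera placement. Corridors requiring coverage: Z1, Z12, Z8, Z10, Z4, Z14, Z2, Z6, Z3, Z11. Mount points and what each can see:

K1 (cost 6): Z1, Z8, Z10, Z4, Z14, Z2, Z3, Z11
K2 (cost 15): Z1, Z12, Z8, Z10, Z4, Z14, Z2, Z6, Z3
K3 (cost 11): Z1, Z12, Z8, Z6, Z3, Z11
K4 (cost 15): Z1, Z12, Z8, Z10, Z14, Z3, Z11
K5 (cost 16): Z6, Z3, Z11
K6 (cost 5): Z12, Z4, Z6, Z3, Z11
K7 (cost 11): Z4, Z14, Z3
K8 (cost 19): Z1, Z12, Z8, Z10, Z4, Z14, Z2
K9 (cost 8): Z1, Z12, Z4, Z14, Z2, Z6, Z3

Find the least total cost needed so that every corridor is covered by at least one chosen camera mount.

11

K1, K6 cover every corridor at cost 6 + 5 = 11.
Any cover uses at least 2 camera mounts; among all covering selections none totals below 11.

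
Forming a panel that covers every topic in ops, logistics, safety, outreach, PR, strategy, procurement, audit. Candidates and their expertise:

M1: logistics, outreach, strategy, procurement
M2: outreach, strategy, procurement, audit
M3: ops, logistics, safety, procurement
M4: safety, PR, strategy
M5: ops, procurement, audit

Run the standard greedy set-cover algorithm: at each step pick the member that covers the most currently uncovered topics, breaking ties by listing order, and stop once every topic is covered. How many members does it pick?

4

Pick 1: M1 covers 4 new topics (logistics, outreach, strategy, procurement).
Pick 2: M3 covers 2 new topics (ops, safety).
Pick 3: M2 covers 1 new topics (audit).
Pick 4: M4 covers 1 new topics (PR).
Greedy uses 4 members. (The true minimum is 3.)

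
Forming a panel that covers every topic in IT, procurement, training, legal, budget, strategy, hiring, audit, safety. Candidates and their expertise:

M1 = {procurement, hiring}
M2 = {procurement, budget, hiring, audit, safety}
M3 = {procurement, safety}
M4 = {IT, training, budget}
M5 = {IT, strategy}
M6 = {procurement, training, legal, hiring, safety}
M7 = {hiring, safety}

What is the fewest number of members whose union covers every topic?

M2, M5, M6 together cover {IT, procurement, training, legal, budget, strategy, hiring, audit, safety} — every topic.
No 2 of the 7 members cover everything (all 21 pairs fall short), so 3 is minimum.
Greedy (largest uncovered first) would take M2, M4, M5, M6 — 4 members — but 3 suffice.

3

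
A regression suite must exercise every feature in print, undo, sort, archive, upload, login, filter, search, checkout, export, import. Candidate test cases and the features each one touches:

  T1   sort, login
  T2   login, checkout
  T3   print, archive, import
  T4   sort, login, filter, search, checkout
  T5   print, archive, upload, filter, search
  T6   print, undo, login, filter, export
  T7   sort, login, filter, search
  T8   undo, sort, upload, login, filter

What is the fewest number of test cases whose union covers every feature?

T3, T4, T5, T6 together cover {print, undo, sort, archive, upload, login, filter, search, checkout, export, import} — every feature.
No 3 of the 8 test cases cover everything (all 56 triples fall short), so 4 is minimum.

4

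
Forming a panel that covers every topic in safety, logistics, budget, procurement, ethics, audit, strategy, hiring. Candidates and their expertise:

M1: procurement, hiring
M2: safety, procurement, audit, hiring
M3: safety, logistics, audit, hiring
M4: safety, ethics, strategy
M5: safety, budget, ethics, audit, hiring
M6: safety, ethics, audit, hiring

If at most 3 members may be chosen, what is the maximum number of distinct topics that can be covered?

Choosing M1, M3, M4 covers {safety, logistics, procurement, ethics, audit, strategy, hiring} — 7 topics.
No choice of 3 members does better; here budget is left uncovered.

7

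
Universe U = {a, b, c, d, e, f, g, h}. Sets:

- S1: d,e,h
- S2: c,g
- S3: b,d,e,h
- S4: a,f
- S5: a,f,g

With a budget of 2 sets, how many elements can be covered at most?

7

Choosing S3, S5 covers {a, b, d, e, f, g, h} — 7 elements.
No choice of 2 sets does better; here c is left uncovered.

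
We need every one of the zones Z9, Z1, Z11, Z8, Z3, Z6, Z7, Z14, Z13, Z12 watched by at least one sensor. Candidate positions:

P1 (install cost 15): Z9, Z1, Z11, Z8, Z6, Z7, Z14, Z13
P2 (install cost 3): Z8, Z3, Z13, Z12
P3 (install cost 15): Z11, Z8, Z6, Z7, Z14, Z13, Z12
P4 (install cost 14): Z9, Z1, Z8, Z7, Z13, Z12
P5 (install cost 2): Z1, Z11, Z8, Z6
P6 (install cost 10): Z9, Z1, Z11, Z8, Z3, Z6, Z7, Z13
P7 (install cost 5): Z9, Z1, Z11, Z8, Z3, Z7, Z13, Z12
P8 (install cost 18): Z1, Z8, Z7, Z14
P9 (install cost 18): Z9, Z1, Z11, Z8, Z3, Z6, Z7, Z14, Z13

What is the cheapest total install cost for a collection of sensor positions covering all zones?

18

P1, P2 cover every zone at install cost 15 + 3 = 18.
Any cover uses at least 2 sensor positions; among all covering selections none totals below 18.
Greedy by coverage-per-install cost would pick P5, P2, P7, P1 for 25 — worse than the optimum 18.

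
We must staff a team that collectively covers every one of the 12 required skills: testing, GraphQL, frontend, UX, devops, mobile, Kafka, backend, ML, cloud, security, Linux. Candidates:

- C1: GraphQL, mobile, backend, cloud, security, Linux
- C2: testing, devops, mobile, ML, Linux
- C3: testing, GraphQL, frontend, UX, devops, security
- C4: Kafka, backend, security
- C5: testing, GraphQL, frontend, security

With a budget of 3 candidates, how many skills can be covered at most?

11

Choosing C1, C2, C3 covers {testing, GraphQL, frontend, UX, devops, mobile, backend, ML, cloud, security, Linux} — 11 skills.
No choice of 3 candidates does better; here Kafka is left uncovered.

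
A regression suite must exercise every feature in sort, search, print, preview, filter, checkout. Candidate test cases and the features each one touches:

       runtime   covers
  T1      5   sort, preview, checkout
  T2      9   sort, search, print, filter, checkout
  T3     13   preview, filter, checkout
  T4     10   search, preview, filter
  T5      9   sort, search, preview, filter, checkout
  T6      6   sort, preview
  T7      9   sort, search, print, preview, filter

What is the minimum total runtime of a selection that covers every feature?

14

T1, T2 cover every feature at runtime 5 + 9 = 14.
Any cover uses at least 2 test cases; among all covering selections none totals below 14.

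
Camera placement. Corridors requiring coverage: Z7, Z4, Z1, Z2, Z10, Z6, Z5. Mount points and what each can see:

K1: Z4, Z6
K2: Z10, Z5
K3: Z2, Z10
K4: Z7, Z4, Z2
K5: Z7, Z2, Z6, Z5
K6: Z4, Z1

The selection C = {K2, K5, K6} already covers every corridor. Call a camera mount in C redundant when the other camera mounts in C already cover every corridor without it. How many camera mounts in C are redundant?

0

Drop K2: Z10 uncovered — not redundant.
Drop K5: Z7, Z2, Z6 uncovered — not redundant.
Drop K6: Z4, Z1 uncovered — not redundant.
None of the camera mounts in C is redundant.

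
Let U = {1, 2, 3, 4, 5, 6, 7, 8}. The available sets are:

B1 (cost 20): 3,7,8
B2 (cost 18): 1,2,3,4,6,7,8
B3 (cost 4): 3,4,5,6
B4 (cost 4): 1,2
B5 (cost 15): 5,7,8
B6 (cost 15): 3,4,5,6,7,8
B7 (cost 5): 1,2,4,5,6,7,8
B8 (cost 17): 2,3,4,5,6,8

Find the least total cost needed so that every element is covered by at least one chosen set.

9

B3, B7 cover every element at cost 4 + 5 = 9.
Any cover uses at least 2 sets; among all covering selections none totals below 9.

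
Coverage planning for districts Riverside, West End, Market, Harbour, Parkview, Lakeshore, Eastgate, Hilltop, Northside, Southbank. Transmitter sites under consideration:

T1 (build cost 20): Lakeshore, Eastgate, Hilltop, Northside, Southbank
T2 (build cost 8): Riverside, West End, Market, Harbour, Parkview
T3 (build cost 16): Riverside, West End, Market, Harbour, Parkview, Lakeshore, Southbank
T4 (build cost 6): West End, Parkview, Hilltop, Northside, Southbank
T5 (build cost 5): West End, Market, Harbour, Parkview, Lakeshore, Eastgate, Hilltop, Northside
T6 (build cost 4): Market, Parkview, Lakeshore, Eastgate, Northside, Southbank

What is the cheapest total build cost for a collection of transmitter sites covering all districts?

17

T2, T5, T6 cover every district at build cost 8 + 5 + 4 = 17.
Any cover uses at least 2 transmitter sites; among all covering selections none totals below 17.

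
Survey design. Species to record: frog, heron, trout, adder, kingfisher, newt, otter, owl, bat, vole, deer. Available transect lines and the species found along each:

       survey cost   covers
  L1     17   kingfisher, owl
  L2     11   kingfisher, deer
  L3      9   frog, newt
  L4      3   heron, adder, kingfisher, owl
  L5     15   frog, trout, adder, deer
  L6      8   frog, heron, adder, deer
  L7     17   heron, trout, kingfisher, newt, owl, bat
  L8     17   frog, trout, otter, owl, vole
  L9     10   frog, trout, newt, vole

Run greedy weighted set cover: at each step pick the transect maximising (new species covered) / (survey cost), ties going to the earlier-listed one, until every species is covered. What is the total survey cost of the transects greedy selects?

Pick 1: L4 adds 4 new (heron, adder, kingfisher, owl) at survey cost 3 (ratio 4/3).
Pick 2: L9 adds 4 new (frog, trout, newt, vole) at survey cost 10 (ratio 4/10).
Pick 3: L6 adds 1 new (deer) at survey cost 8 (ratio 1/8).
Pick 4: L7 adds 1 new (bat) at survey cost 17 (ratio 1/17).
Pick 5: L8 adds 1 new (otter) at survey cost 17 (ratio 1/17).
Greedy total survey cost: 3 + 10 + 8 + 17 + 17 = 55. (The true optimum is 42, so greedy overshoots here.)

55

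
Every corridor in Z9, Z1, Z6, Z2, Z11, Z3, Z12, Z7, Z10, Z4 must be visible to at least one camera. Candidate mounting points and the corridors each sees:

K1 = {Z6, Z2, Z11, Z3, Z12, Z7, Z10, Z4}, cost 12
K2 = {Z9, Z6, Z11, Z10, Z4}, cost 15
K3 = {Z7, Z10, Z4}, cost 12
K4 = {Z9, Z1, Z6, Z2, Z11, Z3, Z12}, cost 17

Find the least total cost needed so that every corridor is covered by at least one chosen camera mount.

29

K1, K4 cover every corridor at cost 12 + 17 = 29.
Any cover uses at least 2 camera mounts; among all covering selections none totals below 29.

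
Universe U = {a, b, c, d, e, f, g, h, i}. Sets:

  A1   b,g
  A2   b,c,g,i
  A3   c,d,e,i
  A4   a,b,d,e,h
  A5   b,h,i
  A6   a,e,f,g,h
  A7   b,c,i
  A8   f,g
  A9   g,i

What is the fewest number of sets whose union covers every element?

3

A1, A3, A6 together cover {a, b, c, d, e, f, g, h, i} — every element.
No 2 of the 9 sets cover everything (all 36 pairs fall short), so 3 is minimum.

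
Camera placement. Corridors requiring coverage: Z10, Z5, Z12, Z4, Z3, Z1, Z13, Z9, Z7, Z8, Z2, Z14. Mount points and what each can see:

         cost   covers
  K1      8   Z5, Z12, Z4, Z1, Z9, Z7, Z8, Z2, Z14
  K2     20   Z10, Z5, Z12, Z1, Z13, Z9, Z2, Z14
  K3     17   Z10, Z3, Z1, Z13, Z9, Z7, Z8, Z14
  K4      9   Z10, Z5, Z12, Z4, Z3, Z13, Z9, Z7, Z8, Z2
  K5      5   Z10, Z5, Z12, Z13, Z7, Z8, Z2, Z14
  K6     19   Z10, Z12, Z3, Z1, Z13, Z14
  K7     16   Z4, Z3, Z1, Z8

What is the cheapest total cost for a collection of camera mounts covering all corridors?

K1, K4 cover every corridor at cost 8 + 9 = 17.
Any cover uses at least 2 camera mounts; among all covering selections none totals below 17.

17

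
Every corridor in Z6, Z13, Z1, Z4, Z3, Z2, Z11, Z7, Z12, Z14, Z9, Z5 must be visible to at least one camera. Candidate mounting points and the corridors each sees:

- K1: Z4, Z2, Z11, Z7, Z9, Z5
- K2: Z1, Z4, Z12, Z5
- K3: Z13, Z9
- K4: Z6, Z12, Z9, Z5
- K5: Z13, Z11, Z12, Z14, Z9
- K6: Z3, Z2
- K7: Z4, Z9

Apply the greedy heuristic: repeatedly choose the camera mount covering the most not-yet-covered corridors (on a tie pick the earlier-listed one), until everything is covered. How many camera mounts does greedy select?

Pick 1: K1 covers 6 new corridors (Z4, Z2, Z11, Z7, Z9, Z5).
Pick 2: K5 covers 3 new corridors (Z13, Z12, Z14).
Pick 3: K2 covers 1 new corridors (Z1).
Pick 4: K4 covers 1 new corridors (Z6).
Pick 5: K6 covers 1 new corridors (Z3).
Greedy uses 5 camera mounts.

5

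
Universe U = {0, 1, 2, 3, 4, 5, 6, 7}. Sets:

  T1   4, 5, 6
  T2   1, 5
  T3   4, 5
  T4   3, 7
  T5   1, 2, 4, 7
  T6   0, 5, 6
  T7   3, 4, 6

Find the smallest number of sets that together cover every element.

3

T4, T5, T6 together cover {0, 1, 2, 3, 4, 5, 6, 7} — every element.
No 2 of the 7 sets cover everything (all 21 pairs fall short), so 3 is minimum.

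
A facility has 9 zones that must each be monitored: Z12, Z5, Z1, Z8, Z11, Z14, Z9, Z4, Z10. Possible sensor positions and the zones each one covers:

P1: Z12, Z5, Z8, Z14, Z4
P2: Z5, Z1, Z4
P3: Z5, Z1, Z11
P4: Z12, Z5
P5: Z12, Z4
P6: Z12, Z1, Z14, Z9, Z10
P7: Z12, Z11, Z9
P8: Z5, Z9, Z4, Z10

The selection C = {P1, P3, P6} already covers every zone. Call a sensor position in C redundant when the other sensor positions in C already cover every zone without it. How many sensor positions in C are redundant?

0

Drop P1: Z8, Z4 uncovered — not redundant.
Drop P3: Z11 uncovered — not redundant.
Drop P6: Z9, Z10 uncovered — not redundant.
None of the sensor positions in C is redundant.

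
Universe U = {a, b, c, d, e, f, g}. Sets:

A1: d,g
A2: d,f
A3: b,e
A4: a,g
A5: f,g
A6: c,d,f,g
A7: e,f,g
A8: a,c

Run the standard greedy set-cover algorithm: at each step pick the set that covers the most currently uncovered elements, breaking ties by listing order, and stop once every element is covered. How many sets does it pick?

Pick 1: A6 covers 4 new elements (c, d, f, g).
Pick 2: A3 covers 2 new elements (b, e).
Pick 3: A4 covers 1 new elements (a).
Greedy uses 3 sets.

3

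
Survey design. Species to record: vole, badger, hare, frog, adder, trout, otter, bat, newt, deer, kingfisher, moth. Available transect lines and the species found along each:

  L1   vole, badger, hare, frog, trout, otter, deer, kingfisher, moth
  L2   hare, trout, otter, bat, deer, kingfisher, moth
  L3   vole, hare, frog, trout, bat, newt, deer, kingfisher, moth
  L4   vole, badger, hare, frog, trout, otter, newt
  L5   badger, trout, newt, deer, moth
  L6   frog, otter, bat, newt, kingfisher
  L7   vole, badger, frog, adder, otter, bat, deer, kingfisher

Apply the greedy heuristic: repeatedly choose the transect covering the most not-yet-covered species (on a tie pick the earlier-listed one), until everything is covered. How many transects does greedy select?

3

Pick 1: L1 covers 9 new species (vole, badger, hare, frog, trout, otter, deer, kingfisher, moth).
Pick 2: L3 covers 2 new species (bat, newt).
Pick 3: L7 covers 1 new species (adder).
Greedy uses 3 transects. (The true minimum is 2.)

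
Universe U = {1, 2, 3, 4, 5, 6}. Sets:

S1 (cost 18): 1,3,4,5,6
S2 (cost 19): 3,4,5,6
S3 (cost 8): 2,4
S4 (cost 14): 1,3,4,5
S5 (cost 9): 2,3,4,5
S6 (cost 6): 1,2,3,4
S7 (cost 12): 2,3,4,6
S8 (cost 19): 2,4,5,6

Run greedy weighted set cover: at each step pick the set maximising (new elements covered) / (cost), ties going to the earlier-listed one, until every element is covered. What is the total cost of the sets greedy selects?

24

Pick 1: S6 adds 4 new (1, 2, 3, 4) at cost 6 (ratio 4/6).
Pick 2: S1 adds 2 new (5, 6) at cost 18 (ratio 2/18).
Greedy total cost: 6 + 18 = 24.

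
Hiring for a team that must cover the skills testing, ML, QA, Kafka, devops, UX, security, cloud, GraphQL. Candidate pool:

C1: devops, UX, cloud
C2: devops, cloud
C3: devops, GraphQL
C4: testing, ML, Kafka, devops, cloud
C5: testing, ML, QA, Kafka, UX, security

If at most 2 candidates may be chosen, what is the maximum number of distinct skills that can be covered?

8

Choosing C1, C5 covers {testing, ML, QA, Kafka, devops, UX, security, cloud} — 8 skills.
No choice of 2 candidates does better; here GraphQL is left uncovered.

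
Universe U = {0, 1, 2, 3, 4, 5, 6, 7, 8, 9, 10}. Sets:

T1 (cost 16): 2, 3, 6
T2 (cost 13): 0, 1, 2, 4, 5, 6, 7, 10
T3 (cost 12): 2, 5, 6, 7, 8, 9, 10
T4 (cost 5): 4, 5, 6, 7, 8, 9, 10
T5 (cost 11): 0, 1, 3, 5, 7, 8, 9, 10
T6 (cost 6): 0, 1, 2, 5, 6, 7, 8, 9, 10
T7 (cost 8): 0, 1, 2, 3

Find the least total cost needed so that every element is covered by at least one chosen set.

13

T4, T7 cover every element at cost 5 + 8 = 13.
Any cover uses at least 2 sets; among all covering selections none totals below 13.
Greedy by coverage-per-cost would pick T6, T4, T7 for 19 — worse than the optimum 13.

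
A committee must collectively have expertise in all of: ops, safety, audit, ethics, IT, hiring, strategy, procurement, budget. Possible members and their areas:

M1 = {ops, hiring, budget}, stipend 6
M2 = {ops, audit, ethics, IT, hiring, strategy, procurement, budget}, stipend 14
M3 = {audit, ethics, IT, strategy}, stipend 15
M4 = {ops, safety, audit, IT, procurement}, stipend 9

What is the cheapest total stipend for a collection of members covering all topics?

23

M2, M4 cover every topic at stipend 14 + 9 = 23.
Any cover uses at least 2 members; among all covering selections none totals below 23.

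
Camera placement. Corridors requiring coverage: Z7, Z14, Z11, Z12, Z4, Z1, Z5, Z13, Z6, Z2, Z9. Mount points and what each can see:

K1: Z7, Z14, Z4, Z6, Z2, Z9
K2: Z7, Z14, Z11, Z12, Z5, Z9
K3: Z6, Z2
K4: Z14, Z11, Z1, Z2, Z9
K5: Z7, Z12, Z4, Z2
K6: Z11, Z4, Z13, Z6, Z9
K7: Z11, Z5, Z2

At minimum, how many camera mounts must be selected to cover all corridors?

3

K2, K4, K6 together cover {Z7, Z14, Z11, Z12, Z4, Z1, Z5, Z13, Z6, Z2, Z9} — every corridor.
No 2 of the 7 camera mounts cover everything (all 21 pairs fall short), so 3 is minimum.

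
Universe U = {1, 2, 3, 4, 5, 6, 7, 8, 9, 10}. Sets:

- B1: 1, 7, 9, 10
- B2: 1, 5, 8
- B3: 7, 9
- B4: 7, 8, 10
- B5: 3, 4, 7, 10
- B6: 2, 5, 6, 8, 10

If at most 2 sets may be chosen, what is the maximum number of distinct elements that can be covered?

8

Choosing B1, B6 covers {1, 2, 5, 6, 7, 8, 9, 10} — 8 elements.
No choice of 2 sets does better; here 3, 4 are left uncovered.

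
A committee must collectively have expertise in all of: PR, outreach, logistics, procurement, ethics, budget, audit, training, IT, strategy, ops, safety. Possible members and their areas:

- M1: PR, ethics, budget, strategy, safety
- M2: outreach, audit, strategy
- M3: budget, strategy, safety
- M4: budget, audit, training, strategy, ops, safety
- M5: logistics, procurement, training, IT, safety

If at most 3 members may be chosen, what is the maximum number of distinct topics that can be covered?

11

Choosing M1, M2, M5 covers {PR, outreach, logistics, procurement, ethics, budget, audit, training, IT, strategy, safety} — 11 topics.
No choice of 3 members does better; here ops is left uncovered.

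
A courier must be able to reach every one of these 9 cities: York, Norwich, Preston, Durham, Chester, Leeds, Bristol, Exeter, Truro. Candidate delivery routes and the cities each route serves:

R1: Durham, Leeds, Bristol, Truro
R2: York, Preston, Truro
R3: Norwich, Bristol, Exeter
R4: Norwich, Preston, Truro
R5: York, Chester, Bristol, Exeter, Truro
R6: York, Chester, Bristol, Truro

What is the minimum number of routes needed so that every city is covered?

3

R1, R4, R5 together cover {York, Norwich, Preston, Durham, Chester, Leeds, Bristol, Exeter, Truro} — every city.
No 2 of the 6 routes cover everything (all 15 pairs fall short), so 3 is minimum.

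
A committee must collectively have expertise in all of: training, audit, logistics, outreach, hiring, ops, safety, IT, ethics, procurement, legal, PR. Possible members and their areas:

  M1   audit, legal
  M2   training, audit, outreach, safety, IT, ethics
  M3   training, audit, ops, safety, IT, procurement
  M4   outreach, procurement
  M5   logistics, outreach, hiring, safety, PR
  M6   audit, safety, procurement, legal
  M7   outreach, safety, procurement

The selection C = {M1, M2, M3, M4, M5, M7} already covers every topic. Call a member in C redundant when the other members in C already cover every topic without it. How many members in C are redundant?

2

Drop M1: legal uncovered — not redundant.
Drop M2: ethics uncovered — not redundant.
Drop M3: ops uncovered — not redundant.
Drop M4: the rest still cover every topic — redundant.
Drop M5: logistics, hiring, PR uncovered — not redundant.
Drop M7: the rest still cover every topic — redundant.
2 redundant: M4, M7.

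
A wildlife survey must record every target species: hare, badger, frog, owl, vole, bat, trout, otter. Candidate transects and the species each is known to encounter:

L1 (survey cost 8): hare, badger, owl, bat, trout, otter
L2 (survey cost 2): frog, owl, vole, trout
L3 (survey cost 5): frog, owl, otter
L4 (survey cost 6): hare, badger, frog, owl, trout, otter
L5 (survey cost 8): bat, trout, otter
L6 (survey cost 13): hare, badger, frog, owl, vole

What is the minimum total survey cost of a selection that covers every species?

10

L1, L2 cover every species at survey cost 8 + 2 = 10.
Any cover uses at least 2 transects; among all covering selections none totals below 10.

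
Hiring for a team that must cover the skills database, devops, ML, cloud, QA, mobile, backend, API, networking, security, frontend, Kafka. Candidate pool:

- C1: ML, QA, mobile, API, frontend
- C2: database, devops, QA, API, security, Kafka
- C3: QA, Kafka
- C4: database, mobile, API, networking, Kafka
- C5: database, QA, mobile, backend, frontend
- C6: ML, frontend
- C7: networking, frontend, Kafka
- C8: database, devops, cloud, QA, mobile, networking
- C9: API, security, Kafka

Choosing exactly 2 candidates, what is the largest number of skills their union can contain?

9

Choosing C1, C2 covers {database, devops, ML, QA, mobile, API, security, frontend, Kafka} — 9 skills.
No choice of 2 candidates does better; here cloud, backend, networking are left uncovered.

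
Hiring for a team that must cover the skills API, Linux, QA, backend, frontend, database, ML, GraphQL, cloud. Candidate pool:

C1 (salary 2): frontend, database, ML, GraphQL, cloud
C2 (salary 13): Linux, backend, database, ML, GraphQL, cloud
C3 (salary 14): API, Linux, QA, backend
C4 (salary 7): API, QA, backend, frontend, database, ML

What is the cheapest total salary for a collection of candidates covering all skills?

16

C1, C3 cover every skill at salary 2 + 14 = 16.
Any cover uses at least 2 candidates; among all covering selections none totals below 16.
Greedy by coverage-per-salary would pick C1, C4, C2 for 22 — worse than the optimum 16.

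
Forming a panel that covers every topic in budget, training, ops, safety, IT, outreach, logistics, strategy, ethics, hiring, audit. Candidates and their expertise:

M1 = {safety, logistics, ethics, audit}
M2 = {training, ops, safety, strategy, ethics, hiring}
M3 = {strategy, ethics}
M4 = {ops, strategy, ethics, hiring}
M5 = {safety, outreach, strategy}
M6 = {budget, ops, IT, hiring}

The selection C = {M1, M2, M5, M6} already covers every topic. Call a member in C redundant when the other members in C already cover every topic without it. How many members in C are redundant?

0

Drop M1: logistics, audit uncovered — not redundant.
Drop M2: training uncovered — not redundant.
Drop M5: outreach uncovered — not redundant.
Drop M6: budget, IT uncovered — not redundant.
None of the members in C is redundant.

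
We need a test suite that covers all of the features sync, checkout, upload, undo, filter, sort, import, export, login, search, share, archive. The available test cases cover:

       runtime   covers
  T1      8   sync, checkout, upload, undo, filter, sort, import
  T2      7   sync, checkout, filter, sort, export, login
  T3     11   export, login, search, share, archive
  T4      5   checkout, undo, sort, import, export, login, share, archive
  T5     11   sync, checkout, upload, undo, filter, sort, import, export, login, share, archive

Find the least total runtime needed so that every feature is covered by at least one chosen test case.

19

T1, T3 cover every feature at runtime 8 + 11 = 19.
Any cover uses at least 2 test cases; among all covering selections none totals below 19.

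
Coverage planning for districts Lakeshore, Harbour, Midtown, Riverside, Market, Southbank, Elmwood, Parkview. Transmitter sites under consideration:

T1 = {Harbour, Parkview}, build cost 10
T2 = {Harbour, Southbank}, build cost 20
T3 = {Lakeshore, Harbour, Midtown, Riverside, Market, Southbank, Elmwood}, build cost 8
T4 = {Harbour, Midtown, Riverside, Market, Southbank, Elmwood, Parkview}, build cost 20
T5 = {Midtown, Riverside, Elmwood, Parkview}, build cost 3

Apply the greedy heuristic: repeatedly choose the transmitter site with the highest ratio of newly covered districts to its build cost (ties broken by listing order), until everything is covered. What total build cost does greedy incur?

Pick 1: T5 adds 4 new (Midtown, Riverside, Elmwood, Parkview) at build cost 3 (ratio 4/3).
Pick 2: T3 adds 4 new (Lakeshore, Harbour, Market, Southbank) at build cost 8 (ratio 4/8).
Greedy total build cost: 3 + 8 = 11.

11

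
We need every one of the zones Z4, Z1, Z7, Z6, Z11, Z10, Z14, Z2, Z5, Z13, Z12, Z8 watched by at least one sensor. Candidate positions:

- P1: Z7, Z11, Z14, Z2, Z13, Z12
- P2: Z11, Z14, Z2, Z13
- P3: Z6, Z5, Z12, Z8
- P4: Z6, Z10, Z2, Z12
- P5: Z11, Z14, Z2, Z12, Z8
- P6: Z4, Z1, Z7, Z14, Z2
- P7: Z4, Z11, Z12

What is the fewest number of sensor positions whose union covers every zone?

4

P1, P3, P4, P6 together cover {Z4, Z1, Z7, Z6, Z11, Z10, Z14, Z2, Z5, Z13, Z12, Z8} — every zone.
No 3 of the 7 sensor positions cover everything (all 35 triples fall short), so 4 is minimum.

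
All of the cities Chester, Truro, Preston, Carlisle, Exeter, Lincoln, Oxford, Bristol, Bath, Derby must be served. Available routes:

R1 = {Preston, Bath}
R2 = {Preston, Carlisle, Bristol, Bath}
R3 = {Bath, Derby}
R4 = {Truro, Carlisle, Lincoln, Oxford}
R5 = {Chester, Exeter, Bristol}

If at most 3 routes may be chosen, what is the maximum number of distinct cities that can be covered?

9

Choosing R1, R4, R5 covers {Chester, Truro, Preston, Carlisle, Exeter, Lincoln, Oxford, Bristol, Bath} — 9 cities.
No choice of 3 routes does better; here Derby is left uncovered.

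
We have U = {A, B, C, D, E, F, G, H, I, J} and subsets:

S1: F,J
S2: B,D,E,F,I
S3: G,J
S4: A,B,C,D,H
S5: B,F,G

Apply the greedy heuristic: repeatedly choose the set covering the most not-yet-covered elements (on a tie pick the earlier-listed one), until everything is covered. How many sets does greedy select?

3

Pick 1: S2 covers 5 new elements (B, D, E, F, I).
Pick 2: S4 covers 3 new elements (A, C, H).
Pick 3: S3 covers 2 new elements (G, J).
Greedy uses 3 sets.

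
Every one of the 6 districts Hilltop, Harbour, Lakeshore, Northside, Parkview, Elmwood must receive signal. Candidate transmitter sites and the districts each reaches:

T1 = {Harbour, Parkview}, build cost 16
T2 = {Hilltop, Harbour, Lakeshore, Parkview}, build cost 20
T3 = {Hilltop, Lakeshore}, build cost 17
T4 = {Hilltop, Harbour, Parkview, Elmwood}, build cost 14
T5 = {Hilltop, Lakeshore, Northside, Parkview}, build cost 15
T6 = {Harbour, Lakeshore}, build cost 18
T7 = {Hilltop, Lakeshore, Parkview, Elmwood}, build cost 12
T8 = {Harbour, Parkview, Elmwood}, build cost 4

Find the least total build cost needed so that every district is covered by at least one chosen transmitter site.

19

T5, T8 cover every district at build cost 15 + 4 = 19.
Any cover uses at least 2 transmitter sites; among all covering selections none totals below 19.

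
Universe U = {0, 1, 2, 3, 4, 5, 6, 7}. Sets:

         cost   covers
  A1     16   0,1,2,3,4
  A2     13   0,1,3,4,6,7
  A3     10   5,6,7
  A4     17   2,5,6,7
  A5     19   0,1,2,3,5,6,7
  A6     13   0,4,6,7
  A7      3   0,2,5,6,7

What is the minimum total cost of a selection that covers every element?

16

A2, A7 cover every element at cost 13 + 3 = 16.
Any cover uses at least 2 sets; among all covering selections none totals below 16.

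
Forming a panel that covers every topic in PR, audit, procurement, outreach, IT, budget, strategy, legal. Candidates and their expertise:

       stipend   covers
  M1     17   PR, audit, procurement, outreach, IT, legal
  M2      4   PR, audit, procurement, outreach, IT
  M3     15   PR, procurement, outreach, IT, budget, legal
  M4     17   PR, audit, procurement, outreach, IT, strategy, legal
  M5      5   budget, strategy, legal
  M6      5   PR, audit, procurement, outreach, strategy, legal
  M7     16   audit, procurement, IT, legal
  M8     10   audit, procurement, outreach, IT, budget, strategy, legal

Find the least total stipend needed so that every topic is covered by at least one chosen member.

9

M2, M5 cover every topic at stipend 4 + 5 = 9.
Any cover uses at least 2 members; among all covering selections none totals below 9.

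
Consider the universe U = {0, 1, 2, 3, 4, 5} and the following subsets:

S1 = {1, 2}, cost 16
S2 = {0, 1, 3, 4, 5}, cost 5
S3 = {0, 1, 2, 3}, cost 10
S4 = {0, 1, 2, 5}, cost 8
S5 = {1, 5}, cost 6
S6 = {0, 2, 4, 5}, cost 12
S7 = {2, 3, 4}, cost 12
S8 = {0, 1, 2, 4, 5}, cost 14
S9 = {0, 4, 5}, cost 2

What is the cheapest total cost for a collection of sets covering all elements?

12

S3, S9 cover every element at cost 10 + 2 = 12.
Any cover uses at least 2 sets; among all covering selections none totals below 12.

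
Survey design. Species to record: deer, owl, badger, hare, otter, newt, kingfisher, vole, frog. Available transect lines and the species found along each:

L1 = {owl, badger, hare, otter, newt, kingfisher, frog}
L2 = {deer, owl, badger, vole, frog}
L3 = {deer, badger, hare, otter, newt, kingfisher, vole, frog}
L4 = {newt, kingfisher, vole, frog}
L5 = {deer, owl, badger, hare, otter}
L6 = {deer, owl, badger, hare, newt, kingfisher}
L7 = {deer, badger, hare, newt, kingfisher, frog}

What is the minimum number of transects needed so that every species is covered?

L1, L2 together cover {deer, owl, badger, hare, otter, newt, kingfisher, vole, frog} — every species.
No single transect contains all 9 species, so 2 is optimal.

2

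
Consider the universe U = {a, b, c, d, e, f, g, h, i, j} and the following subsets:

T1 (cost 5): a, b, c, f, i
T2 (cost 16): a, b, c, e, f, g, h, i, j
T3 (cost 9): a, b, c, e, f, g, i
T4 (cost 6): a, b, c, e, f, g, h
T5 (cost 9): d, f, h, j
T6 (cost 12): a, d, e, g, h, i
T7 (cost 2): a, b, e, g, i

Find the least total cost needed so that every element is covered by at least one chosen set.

T1, T5, T7 cover every element at cost 5 + 9 + 2 = 16.
Any cover uses at least 2 sets; among all covering selections none totals below 16.
Greedy by coverage-per-cost would pick T7, T4, T5 for 17 — worse than the optimum 16.

16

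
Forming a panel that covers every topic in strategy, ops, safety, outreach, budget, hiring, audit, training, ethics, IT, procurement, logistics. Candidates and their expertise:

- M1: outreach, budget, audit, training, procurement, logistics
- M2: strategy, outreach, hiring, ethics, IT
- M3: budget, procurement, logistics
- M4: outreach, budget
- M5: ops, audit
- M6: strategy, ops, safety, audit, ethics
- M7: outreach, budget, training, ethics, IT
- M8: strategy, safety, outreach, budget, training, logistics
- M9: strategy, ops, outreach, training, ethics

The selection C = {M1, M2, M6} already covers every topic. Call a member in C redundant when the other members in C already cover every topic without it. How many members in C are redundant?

Drop M1: budget, training, procurement, logistics uncovered — not redundant.
Drop M2: hiring, IT uncovered — not redundant.
Drop M6: ops, safety uncovered — not redundant.
None of the members in C is redundant.

0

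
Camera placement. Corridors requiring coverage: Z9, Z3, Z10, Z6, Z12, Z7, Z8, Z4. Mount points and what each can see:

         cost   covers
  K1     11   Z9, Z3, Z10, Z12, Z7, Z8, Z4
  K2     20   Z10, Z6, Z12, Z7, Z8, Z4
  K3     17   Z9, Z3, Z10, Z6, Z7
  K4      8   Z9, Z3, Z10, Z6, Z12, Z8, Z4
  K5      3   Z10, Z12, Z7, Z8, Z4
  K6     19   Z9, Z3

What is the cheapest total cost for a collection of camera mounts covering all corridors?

11

K4, K5 cover every corridor at cost 8 + 3 = 11.
Any cover uses at least 2 camera mounts; among all covering selections none totals below 11.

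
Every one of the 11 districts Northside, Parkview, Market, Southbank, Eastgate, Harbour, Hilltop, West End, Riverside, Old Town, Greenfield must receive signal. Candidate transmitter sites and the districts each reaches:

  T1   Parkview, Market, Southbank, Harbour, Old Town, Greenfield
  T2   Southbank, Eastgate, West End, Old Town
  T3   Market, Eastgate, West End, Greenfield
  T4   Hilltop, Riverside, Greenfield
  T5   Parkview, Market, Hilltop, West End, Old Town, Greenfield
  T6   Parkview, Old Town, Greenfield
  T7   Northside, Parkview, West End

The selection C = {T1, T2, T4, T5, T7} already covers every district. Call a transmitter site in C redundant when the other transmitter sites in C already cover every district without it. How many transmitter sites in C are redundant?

1

Drop T1: Harbour uncovered — not redundant.
Drop T2: Eastgate uncovered — not redundant.
Drop T4: Riverside uncovered — not redundant.
Drop T5: the rest still cover every district — redundant.
Drop T7: Northside uncovered — not redundant.
1 redundant: T5.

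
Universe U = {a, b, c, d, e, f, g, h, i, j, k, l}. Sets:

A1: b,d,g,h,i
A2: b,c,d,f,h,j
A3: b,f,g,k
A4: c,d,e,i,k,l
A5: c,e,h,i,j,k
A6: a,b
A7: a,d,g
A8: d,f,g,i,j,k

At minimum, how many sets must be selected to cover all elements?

A2, A4, A7 together cover {a, b, c, d, e, f, g, h, i, j, k, l} — every element.
No 2 of the 8 sets cover everything (all 28 pairs fall short), so 3 is minimum.

3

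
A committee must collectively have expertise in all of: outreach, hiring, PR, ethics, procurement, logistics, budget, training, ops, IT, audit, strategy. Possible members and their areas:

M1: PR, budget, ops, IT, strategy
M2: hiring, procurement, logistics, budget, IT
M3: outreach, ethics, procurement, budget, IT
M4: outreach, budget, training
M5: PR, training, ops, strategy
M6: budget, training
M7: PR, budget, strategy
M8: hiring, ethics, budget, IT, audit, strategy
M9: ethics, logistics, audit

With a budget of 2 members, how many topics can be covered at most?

Choosing M2, M5 covers {hiring, PR, procurement, logistics, budget, training, ops, IT, strategy} — 9 topics.
No choice of 2 members does better; here outreach, ethics, audit are left uncovered.

9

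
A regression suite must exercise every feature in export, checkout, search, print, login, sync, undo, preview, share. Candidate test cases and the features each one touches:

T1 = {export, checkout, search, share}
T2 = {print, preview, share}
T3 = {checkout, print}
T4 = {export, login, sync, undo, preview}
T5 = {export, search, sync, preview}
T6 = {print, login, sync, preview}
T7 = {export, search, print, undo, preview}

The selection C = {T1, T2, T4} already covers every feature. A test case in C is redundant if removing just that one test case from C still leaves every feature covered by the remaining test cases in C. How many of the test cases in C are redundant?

Drop T1: checkout, search uncovered — not redundant.
Drop T2: print uncovered — not redundant.
Drop T4: login, sync, undo uncovered — not redundant.
None of the test cases in C is redundant.

0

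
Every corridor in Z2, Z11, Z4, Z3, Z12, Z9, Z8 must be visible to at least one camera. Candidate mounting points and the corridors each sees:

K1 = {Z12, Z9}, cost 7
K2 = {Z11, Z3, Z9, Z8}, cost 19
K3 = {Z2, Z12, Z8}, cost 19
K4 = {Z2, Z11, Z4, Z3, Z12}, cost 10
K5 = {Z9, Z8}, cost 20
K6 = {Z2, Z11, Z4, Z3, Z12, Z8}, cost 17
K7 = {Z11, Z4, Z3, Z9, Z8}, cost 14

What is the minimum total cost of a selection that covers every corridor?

K1, K6 cover every corridor at cost 7 + 17 = 24.
Any cover uses at least 2 camera mounts; among all covering selections none totals below 24.
Greedy by coverage-per-cost would pick K4, K1, K7 for 31 — worse than the optimum 24.

24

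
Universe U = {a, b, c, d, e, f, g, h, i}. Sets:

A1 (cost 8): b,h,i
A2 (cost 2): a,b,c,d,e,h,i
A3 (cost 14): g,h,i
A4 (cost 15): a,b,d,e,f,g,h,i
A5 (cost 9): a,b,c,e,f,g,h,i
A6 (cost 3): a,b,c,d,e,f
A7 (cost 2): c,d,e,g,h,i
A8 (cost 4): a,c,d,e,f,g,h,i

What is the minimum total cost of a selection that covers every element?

A6, A7 cover every element at cost 3 + 2 = 5.
Any cover uses at least 2 sets; among all covering selections none totals below 5.
Greedy by coverage-per-cost would pick A2, A7, A6 for 7 — worse than the optimum 5.

5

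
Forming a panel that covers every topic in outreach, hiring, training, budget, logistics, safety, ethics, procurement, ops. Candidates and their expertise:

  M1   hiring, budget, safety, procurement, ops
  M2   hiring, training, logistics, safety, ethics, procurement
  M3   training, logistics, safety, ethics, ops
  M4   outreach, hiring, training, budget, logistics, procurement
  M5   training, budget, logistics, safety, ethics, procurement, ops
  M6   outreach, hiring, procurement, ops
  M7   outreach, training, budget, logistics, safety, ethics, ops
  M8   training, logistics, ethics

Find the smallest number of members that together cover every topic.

2

M1, M7 together cover {outreach, hiring, training, budget, logistics, safety, ethics, procurement, ops} — every topic.
No single member contains all 9 topics, so 2 is optimal.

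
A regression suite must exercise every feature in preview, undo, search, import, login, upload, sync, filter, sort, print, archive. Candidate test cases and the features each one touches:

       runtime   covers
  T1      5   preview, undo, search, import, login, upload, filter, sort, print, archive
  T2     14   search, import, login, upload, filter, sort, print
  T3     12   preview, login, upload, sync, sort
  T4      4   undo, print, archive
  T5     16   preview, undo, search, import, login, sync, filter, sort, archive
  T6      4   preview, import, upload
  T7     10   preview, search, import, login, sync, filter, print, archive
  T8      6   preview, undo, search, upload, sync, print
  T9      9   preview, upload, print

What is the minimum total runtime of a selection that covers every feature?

11

T1, T8 cover every feature at runtime 5 + 6 = 11.
Any cover uses at least 2 test cases; among all covering selections none totals below 11.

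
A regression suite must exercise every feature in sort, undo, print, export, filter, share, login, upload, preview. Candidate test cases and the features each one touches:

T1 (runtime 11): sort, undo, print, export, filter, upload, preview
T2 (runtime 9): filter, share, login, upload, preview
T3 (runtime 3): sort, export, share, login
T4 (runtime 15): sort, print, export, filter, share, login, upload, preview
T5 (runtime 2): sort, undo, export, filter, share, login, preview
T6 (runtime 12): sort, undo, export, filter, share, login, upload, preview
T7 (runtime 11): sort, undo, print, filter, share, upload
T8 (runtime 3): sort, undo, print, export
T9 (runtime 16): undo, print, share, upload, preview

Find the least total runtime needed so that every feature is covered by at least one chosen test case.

T2, T8 cover every feature at runtime 9 + 3 = 12.
Any cover uses at least 2 test cases; among all covering selections none totals below 12.

12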